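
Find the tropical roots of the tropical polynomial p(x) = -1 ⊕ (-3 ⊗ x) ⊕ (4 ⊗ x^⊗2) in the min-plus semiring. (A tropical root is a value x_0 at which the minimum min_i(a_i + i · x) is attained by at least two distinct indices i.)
Roots: {-7, 2}

Each tropical root is a break point of the lower envelope of the lines y = a_i + i · x (there are 3 lines, with slopes 0, 1, ..., 2). Only the lines that attain the minimum somewhere contribute to roots; other lines are dominated. Here the surviving (envelope) indices are i = 2, i = 1, i = 0.
Intersections between consecutive envelope lines give the roots: for adjacent envelope indices i < j the intersection is x = (a_i − a_j) / (j − i). Reading off the sorted break points: {-7, 2}.
Verification: at each break x_0, at least two indices attain the minimum of min_i(a_i + i · x_0).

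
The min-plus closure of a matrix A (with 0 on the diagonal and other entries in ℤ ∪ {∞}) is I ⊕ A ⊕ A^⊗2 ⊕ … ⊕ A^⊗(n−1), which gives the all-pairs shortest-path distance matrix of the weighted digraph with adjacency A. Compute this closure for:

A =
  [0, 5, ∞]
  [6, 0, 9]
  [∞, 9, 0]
Closure =
  [0, 5, 14]
  [6, 0, 9]
  [15, 9, 0]

This is the Floyd-Warshall all-pairs shortest-path computation. For each intermediate vertex k = 0, 1, …, 2, update dist[i][j] ← min(dist[i][j], dist[i][k] + dist[k][j]). The final matrix gives, for each (i, j), the minimum total weight of any directed path from i to j (possibly empty when i = j).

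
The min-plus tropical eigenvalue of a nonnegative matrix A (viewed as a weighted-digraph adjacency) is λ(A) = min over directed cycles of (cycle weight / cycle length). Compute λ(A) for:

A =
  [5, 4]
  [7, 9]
λ(A) = 5

Enumerate directed cycles and compute their means (weight / length). Sample:
  cycle 0 → 0: weight = 5, length = 1, mean = 5/1 ≈ 5.000
  cycle 1 → 1: weight = 9, length = 1, mean = 9/1 ≈ 9.000
  cycle 0 → 1 → 0: weight = 11, length = 2, mean = 11/2 ≈ 5.500
  cycle 1 → 0 → 1: weight = 11, length = 2, mean = 11/2 ≈ 5.500
Minimum mean = 5.000, attained e.g. along the cycle 0 → 0 with weight 5 and length 1. So λ(A) = 5/1 = 5.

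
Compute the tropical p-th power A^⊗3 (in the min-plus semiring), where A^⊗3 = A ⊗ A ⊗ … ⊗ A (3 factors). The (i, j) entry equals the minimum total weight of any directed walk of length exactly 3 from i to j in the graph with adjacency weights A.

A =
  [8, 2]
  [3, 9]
A^⊗3 =
  [13, 7]
  [8, 13]

Each entry (A^⊗3)_ij equals the minimum over all length-3 walks i = v_0 → v_1 → … → v_3 = j of Σ_t A[v_t][v_{t+1}]. For example, for (i, j) = (0, 1) we minimise over 4 possible intermediate vertex sequences; the minimum is 7, attained along the walk 0 → 1 → 0 → 1.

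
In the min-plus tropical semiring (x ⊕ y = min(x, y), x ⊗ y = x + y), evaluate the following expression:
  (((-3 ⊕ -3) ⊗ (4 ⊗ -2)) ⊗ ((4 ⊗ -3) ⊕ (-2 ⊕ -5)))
(((-3 ⊕ -3) ⊗ (4 ⊗ -2)) ⊗ ((4 ⊗ -3) ⊕ (-2 ⊕ -5))) = -6

Expand innermost to outermost. Recall ⊕ takes the minimum of its arguments and ⊗ takes their sum. Working out the expression (((-3 ⊕ -3) ⊗ (4 ⊗ -2)) ⊗ ((4 ⊗ -3) ⊕ (-2 ⊕ -5))) gives -6.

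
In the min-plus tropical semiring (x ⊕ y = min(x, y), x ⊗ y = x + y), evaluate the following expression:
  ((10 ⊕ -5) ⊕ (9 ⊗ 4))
((10 ⊕ -5) ⊕ (9 ⊗ 4)) = -5

Expand innermost to outermost. Recall ⊕ takes the minimum of its arguments and ⊗ takes their sum. Working out the expression ((10 ⊕ -5) ⊕ (9 ⊗ 4)) gives -5.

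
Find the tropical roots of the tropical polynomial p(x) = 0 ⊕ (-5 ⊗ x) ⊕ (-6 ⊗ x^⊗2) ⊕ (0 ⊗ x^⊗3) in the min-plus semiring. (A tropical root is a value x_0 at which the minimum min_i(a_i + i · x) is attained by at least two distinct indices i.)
Roots: {-6, 1, 5}

Each tropical root is a break point of the lower envelope of the lines y = a_i + i · x (there are 4 lines, with slopes 0, 1, ..., 3). Only the lines that attain the minimum somewhere contribute to roots; other lines are dominated. Here the surviving (envelope) indices are i = 3, i = 2, i = 1, i = 0.
Intersections between consecutive envelope lines give the roots: for adjacent envelope indices i < j the intersection is x = (a_i − a_j) / (j − i). Reading off the sorted break points: {-6, 1, 5}.
Verification: at each break x_0, at least two indices attain the minimum of min_i(a_i + i · x_0).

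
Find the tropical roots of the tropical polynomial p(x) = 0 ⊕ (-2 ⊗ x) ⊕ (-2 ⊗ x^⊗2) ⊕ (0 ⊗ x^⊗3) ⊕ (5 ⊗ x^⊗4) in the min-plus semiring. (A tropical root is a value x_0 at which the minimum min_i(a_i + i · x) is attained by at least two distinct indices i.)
Roots: {-5, -2, 0, 2}

Each tropical root is a break point of the lower envelope of the lines y = a_i + i · x (there are 5 lines, with slopes 0, 1, ..., 4). Only the lines that attain the minimum somewhere contribute to roots; other lines are dominated. Here the surviving (envelope) indices are i = 4, i = 3, i = 2, i = 1, i = 0.
Intersections between consecutive envelope lines give the roots: for adjacent envelope indices i < j the intersection is x = (a_i − a_j) / (j − i). Reading off the sorted break points: {-5, -2, 0, 2}.
Verification: at each break x_0, at least two indices attain the minimum of min_i(a_i + i · x_0).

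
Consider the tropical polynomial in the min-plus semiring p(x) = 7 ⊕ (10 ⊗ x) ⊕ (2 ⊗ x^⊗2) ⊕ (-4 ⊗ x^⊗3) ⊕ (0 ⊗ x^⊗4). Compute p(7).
p(7) = 7

A tropical monomial a ⊗ x^⊗i evaluates to a + i · x. Evaluating each term at x = 7:
  Term 0 contributes 7 + 0 · 7 = 7
  Term 1 contributes 10 + 1 · 7 = 17
  Term 2 contributes 2 + 2 · 7 = 16
  Term 3 contributes -4 + 3 · 7 = 17
  Term 4 contributes 0 + 4 · 7 = 28
p(7) = ⊕ of these = min[7, 17, 16, 17, 28] = 7.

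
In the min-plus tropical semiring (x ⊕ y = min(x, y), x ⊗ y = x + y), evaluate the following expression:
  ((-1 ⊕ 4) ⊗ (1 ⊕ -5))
((-1 ⊕ 4) ⊗ (1 ⊕ -5)) = -6

Expand innermost to outermost. Recall ⊕ takes the minimum of its arguments and ⊗ takes their sum. Working out the expression ((-1 ⊕ 4) ⊗ (1 ⊕ -5)) gives -6.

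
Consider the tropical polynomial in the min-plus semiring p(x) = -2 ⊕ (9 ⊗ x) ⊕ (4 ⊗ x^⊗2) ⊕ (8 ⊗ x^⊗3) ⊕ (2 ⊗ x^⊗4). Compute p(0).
p(0) = -2

A tropical monomial a ⊗ x^⊗i evaluates to a + i · x. Evaluating each term at x = 0:
  Term 0 contributes -2 + 0 · 0 = -2
  Term 1 contributes 9 + 1 · 0 = 9
  Term 2 contributes 4 + 2 · 0 = 4
  Term 3 contributes 8 + 3 · 0 = 8
  Term 4 contributes 2 + 4 · 0 = 2
p(0) = ⊕ of these = min[-2, 9, 4, 8, 2] = -2.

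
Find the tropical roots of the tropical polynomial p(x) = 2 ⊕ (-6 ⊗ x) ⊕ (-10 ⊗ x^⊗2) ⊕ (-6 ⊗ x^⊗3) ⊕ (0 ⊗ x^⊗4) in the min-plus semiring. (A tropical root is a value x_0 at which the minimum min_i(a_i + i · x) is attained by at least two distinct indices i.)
Roots: {-6, -4, 4, 8}

Each tropical root is a break point of the lower envelope of the lines y = a_i + i · x (there are 5 lines, with slopes 0, 1, ..., 4). Only the lines that attain the minimum somewhere contribute to roots; other lines are dominated. Here the surviving (envelope) indices are i = 4, i = 3, i = 2, i = 1, i = 0.
Intersections between consecutive envelope lines give the roots: for adjacent envelope indices i < j the intersection is x = (a_i − a_j) / (j − i). Reading off the sorted break points: {-6, -4, 4, 8}.
Verification: at each break x_0, at least two indices attain the minimum of min_i(a_i + i · x_0).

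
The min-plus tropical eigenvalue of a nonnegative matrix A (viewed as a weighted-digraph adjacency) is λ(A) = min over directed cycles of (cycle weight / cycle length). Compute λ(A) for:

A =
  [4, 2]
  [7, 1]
λ(A) = 1

Enumerate directed cycles and compute their means (weight / length). Sample:
  cycle 0 → 0: weight = 4, length = 1, mean = 4/1 ≈ 4.000
  cycle 1 → 1: weight = 1, length = 1, mean = 1/1 ≈ 1.000
  cycle 0 → 1 → 0: weight = 9, length = 2, mean = 9/2 ≈ 4.500
  cycle 1 → 0 → 1: weight = 9, length = 2, mean = 9/2 ≈ 4.500
Minimum mean = 1.000, attained e.g. along the cycle 1 → 1 with weight 1 and length 1. So λ(A) = 1/1 = 1.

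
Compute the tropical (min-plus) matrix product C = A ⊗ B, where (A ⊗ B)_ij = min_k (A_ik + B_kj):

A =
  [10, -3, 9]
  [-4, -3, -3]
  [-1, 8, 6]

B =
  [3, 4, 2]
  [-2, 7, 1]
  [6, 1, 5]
A ⊗ B =
  [-5, 4, -2]
  [-5, -2, -2]
  [2, 3, 1]

Apply the min-plus product entry-by-entry:
  C[0][0] = min over k of (A[0][0] + B[0][0] = 10 + 3 = 13, A[0][1] + B[1][0] = -3 + -2 = -5, A[0][2] + B[2][0] = 9 + 6 = 15) = -5 (attained at k = 1)
  C[0][1] = min over k of (A[0][0] + B[0][1] = 10 + 4 = 14, A[0][1] + B[1][1] = -3 + 7 = 4, A[0][2] + B[2][1] = 9 + 1 = 10) = 4 (attained at k = 1)
  C[0][2] = min over k of (A[0][0] + B[0][2] = 10 + 2 = 12, A[0][1] + B[1][2] = -3 + 1 = -2, A[0][2] + B[2][2] = 9 + 5 = 14) = -2 (attained at k = 1)
  C[1][0] = min over k of (A[1][0] + B[0][0] = -4 + 3 = -1, A[1][1] + B[1][0] = -3 + -2 = -5, A[1][2] + B[2][0] = -3 + 6 = 3) = -5 (attained at k = 1)
  C[1][1] = min over k of (A[1][0] + B[0][1] = -4 + 4 = 0, A[1][1] + B[1][1] = -3 + 7 = 4, A[1][2] + B[2][1] = -3 + 1 = -2) = -2 (attained at k = 2)
  C[1][2] = min over k of (A[1][0] + B[0][2] = -4 + 2 = -2, A[1][1] + B[1][2] = -3 + 1 = -2, A[1][2] + B[2][2] = -3 + 5 = 2) = -2 (attained at k = 0)
  C[2][0] = min over k of (A[2][0] + B[0][0] = -1 + 3 = 2, A[2][1] + B[1][0] = 8 + -2 = 6, A[2][2] + B[2][0] = 6 + 6 = 12) = 2 (attained at k = 0)
  C[2][1] = min over k of (A[2][0] + B[0][1] = -1 + 4 = 3, A[2][1] + B[1][1] = 8 + 7 = 15, A[2][2] + B[2][1] = 6 + 1 = 7) = 3 (attained at k = 0)
  C[2][2] = min over k of (A[2][0] + B[0][2] = -1 + 2 = 1, A[2][1] + B[1][2] = 8 + 1 = 9, A[2][2] + B[2][2] = 6 + 5 = 11) = 1 (attained at k = 0)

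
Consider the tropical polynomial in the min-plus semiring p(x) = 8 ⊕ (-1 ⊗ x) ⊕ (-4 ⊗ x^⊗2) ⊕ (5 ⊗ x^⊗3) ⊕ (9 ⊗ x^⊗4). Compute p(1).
p(1) = -2

A tropical monomial a ⊗ x^⊗i evaluates to a + i · x. Evaluating each term at x = 1:
  Term 0 contributes 8 + 0 · 1 = 8
  Term 1 contributes -1 + 1 · 1 = 0
  Term 2 contributes -4 + 2 · 1 = -2
  Term 3 contributes 5 + 3 · 1 = 8
  Term 4 contributes 9 + 4 · 1 = 13
p(1) = ⊕ of these = min[8, 0, -2, 8, 13] = -2.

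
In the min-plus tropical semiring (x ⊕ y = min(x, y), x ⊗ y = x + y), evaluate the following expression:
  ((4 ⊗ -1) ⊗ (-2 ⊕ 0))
((4 ⊗ -1) ⊗ (-2 ⊕ 0)) = 1

Expand innermost to outermost. Recall ⊕ takes the minimum of its arguments and ⊗ takes their sum. Working out the expression ((4 ⊗ -1) ⊗ (-2 ⊕ 0)) gives 1.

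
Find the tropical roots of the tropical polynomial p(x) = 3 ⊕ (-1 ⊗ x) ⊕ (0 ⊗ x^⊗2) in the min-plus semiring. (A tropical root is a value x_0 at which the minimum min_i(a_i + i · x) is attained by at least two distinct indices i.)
Roots: {-1, 4}

Each tropical root is a break point of the lower envelope of the lines y = a_i + i · x (there are 3 lines, with slopes 0, 1, ..., 2). Only the lines that attain the minimum somewhere contribute to roots; other lines are dominated. Here the surviving (envelope) indices are i = 2, i = 1, i = 0.
Intersections between consecutive envelope lines give the roots: for adjacent envelope indices i < j the intersection is x = (a_i − a_j) / (j − i). Reading off the sorted break points: {-1, 4}.
Verification: at each break x_0, at least two indices attain the minimum of min_i(a_i + i · x_0).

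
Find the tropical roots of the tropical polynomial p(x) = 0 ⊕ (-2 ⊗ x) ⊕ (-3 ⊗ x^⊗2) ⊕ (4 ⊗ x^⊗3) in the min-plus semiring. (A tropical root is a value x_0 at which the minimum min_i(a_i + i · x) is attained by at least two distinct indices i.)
Roots: {-7, 1, 2}

Each tropical root is a break point of the lower envelope of the lines y = a_i + i · x (there are 4 lines, with slopes 0, 1, ..., 3). Only the lines that attain the minimum somewhere contribute to roots; other lines are dominated. Here the surviving (envelope) indices are i = 3, i = 2, i = 1, i = 0.
Intersections between consecutive envelope lines give the roots: for adjacent envelope indices i < j the intersection is x = (a_i − a_j) / (j − i). Reading off the sorted break points: {-7, 1, 2}.
Verification: at each break x_0, at least two indices attain the minimum of min_i(a_i + i · x_0).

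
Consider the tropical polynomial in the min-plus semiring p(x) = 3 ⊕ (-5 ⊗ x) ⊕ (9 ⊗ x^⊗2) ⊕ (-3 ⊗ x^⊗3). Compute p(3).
p(3) = -2

A tropical monomial a ⊗ x^⊗i evaluates to a + i · x. Evaluating each term at x = 3:
  Term 0 contributes 3 + 0 · 3 = 3
  Term 1 contributes -5 + 1 · 3 = -2
  Term 2 contributes 9 + 2 · 3 = 15
  Term 3 contributes -3 + 3 · 3 = 6
p(3) = ⊕ of these = min[3, -2, 15, 6] = -2.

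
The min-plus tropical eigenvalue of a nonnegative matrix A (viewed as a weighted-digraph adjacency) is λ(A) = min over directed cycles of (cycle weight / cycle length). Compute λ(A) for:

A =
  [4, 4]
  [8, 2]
λ(A) = 2

Enumerate directed cycles and compute their means (weight / length). Sample:
  cycle 0 → 0: weight = 4, length = 1, mean = 4/1 ≈ 4.000
  cycle 1 → 1: weight = 2, length = 1, mean = 2/1 ≈ 2.000
  cycle 0 → 1 → 0: weight = 12, length = 2, mean = 12/2 ≈ 6.000
  cycle 1 → 0 → 1: weight = 12, length = 2, mean = 12/2 ≈ 6.000
Minimum mean = 2.000, attained e.g. along the cycle 1 → 1 with weight 2 and length 1. So λ(A) = 2/1 = 2.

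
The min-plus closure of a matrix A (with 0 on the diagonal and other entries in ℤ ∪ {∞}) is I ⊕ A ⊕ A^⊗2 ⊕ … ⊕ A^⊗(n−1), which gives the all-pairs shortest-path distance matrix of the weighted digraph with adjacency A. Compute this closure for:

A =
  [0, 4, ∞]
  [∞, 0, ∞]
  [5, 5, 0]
Closure =
  [0, 4, ∞]
  [∞, 0, ∞]
  [5, 5, 0]

This is the Floyd-Warshall all-pairs shortest-path computation. For each intermediate vertex k = 0, 1, …, 2, update dist[i][j] ← min(dist[i][j], dist[i][k] + dist[k][j]). The final matrix gives, for each (i, j), the minimum total weight of any directed path from i to j (possibly empty when i = j).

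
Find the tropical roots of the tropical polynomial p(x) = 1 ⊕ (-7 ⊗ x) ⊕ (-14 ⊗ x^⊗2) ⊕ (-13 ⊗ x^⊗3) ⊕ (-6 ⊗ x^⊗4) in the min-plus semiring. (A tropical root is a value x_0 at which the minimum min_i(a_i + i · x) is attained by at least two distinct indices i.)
Roots: {-7, -1, 7, 8}

Each tropical root is a break point of the lower envelope of the lines y = a_i + i · x (there are 5 lines, with slopes 0, 1, ..., 4). Only the lines that attain the minimum somewhere contribute to roots; other lines are dominated. Here the surviving (envelope) indices are i = 4, i = 3, i = 2, i = 1, i = 0.
Intersections between consecutive envelope lines give the roots: for adjacent envelope indices i < j the intersection is x = (a_i − a_j) / (j − i). Reading off the sorted break points: {-7, -1, 7, 8}.
Verification: at each break x_0, at least two indices attain the minimum of min_i(a_i + i · x_0).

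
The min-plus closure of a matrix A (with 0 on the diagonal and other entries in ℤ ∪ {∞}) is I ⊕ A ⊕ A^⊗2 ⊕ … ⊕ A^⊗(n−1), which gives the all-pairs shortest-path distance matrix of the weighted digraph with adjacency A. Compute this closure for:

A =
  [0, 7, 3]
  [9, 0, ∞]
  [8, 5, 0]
Closure =
  [0, 7, 3]
  [9, 0, 12]
  [8, 5, 0]

This is the Floyd-Warshall all-pairs shortest-path computation. For each intermediate vertex k = 0, 1, …, 2, update dist[i][j] ← min(dist[i][j], dist[i][k] + dist[k][j]). The final matrix gives, for each (i, j), the minimum total weight of any directed path from i to j (possibly empty when i = j).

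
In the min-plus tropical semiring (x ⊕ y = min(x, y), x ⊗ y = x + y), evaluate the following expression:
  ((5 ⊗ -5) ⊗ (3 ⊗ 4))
((5 ⊗ -5) ⊗ (3 ⊗ 4)) = 7

Expand innermost to outermost. Recall ⊕ takes the minimum of its arguments and ⊗ takes their sum. Working out the expression ((5 ⊗ -5) ⊗ (3 ⊗ 4)) gives 7.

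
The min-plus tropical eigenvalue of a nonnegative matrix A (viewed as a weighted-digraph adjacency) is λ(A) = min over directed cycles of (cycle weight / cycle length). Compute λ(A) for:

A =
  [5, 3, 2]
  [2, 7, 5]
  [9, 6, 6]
λ(A) = 5/2

Enumerate directed cycles and compute their means (weight / length). Sample:
  cycle 0 → 0: weight = 5, length = 1, mean = 5/1 ≈ 5.000
  cycle 1 → 1: weight = 7, length = 1, mean = 7/1 ≈ 7.000
  cycle 2 → 2: weight = 6, length = 1, mean = 6/1 ≈ 6.000
  cycle 0 → 1 → 0: weight = 5, length = 2, mean = 5/2 ≈ 2.500
  cycle 0 → 2 → 0: weight = 11, length = 2, mean = 11/2 ≈ 5.500
  cycle 1 → 0 → 1: weight = 5, length = 2, mean = 5/2 ≈ 2.500
Minimum mean = 2.500, attained e.g. along the cycle 0 → 1 → 0 with weight 5 and length 2. So λ(A) = 5/2 = 5/2.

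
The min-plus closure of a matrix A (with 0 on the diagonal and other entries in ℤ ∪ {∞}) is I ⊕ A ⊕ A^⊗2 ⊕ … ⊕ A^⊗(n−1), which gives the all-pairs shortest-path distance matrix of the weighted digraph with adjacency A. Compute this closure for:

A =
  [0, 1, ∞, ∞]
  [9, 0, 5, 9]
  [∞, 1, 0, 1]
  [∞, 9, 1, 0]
Closure =
  [0, 1, 6, 7]
  [9, 0, 5, 6]
  [10, 1, 0, 1]
  [11, 2, 1, 0]

This is the Floyd-Warshall all-pairs shortest-path computation. For each intermediate vertex k = 0, 1, …, 3, update dist[i][j] ← min(dist[i][j], dist[i][k] + dist[k][j]). The final matrix gives, for each (i, j), the minimum total weight of any directed path from i to j (possibly empty when i = j).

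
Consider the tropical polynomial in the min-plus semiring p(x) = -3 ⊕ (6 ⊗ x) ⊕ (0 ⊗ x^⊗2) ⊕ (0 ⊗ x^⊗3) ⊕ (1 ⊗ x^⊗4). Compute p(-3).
p(-3) = -11

A tropical monomial a ⊗ x^⊗i evaluates to a + i · x. Evaluating each term at x = -3:
  Term 0 contributes -3 + 0 · -3 = -3
  Term 1 contributes 6 + 1 · -3 = 3
  Term 2 contributes 0 + 2 · -3 = -6
  Term 3 contributes 0 + 3 · -3 = -9
  Term 4 contributes 1 + 4 · -3 = -11
p(-3) = ⊕ of these = min[-3, 3, -6, -9, -11] = -11.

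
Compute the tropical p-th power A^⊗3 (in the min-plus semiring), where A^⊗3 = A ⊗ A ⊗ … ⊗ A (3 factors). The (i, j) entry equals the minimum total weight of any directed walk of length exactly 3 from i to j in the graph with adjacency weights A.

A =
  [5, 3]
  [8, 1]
A^⊗3 =
  [12, 5]
  [10, 3]

Each entry (A^⊗3)_ij equals the minimum over all length-3 walks i = v_0 → v_1 → … → v_3 = j of Σ_t A[v_t][v_{t+1}]. For example, for (i, j) = (0, 1) we minimise over 4 possible intermediate vertex sequences; the minimum is 5, attained along the walk 0 → 1 → 1 → 1.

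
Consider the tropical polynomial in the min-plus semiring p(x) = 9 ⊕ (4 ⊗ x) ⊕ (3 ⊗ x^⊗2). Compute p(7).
p(7) = 9

A tropical monomial a ⊗ x^⊗i evaluates to a + i · x. Evaluating each term at x = 7:
  Term 0 contributes 9 + 0 · 7 = 9
  Term 1 contributes 4 + 1 · 7 = 11
  Term 2 contributes 3 + 2 · 7 = 17
p(7) = ⊕ of these = min[9, 11, 17] = 9.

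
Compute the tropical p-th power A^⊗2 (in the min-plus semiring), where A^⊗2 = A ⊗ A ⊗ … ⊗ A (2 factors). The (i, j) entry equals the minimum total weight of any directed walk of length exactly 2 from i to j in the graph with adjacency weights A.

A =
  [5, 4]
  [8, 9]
A^⊗2 =
  [10, 9]
  [13, 12]

Each entry (A^⊗2)_ij equals the minimum over all length-2 walks i = v_0 → v_1 → … → v_2 = j of Σ_t A[v_t][v_{t+1}]. For example, for (i, j) = (0, 1) we minimise over 2 possible intermediate vertex sequences; the minimum is 9, attained along the walk 0 → 0 → 1.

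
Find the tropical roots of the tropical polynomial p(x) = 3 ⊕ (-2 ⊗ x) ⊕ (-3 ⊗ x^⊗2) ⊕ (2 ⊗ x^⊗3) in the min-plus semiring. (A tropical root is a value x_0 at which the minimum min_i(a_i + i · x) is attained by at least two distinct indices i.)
Roots: {-5, 1, 5}

Each tropical root is a break point of the lower envelope of the lines y = a_i + i · x (there are 4 lines, with slopes 0, 1, ..., 3). Only the lines that attain the minimum somewhere contribute to roots; other lines are dominated. Here the surviving (envelope) indices are i = 3, i = 2, i = 1, i = 0.
Intersections between consecutive envelope lines give the roots: for adjacent envelope indices i < j the intersection is x = (a_i − a_j) / (j − i). Reading off the sorted break points: {-5, 1, 5}.
Verification: at each break x_0, at least two indices attain the minimum of min_i(a_i + i · x_0).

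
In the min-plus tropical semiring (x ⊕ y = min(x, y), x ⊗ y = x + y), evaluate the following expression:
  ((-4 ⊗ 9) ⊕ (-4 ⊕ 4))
((-4 ⊗ 9) ⊕ (-4 ⊕ 4)) = -4

Expand innermost to outermost. Recall ⊕ takes the minimum of its arguments and ⊗ takes their sum. Working out the expression ((-4 ⊗ 9) ⊕ (-4 ⊕ 4)) gives -4.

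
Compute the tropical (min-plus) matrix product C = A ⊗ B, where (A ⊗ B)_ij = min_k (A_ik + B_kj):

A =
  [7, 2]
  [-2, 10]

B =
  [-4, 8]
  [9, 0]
A ⊗ B =
  [3, 2]
  [-6, 6]

Apply the min-plus product entry-by-entry:
  C[0][0] = min over k of (A[0][0] + B[0][0] = 7 + -4 = 3, A[0][1] + B[1][0] = 2 + 9 = 11) = 3 (attained at k = 0)
  C[0][1] = min over k of (A[0][0] + B[0][1] = 7 + 8 = 15, A[0][1] + B[1][1] = 2 + 0 = 2) = 2 (attained at k = 1)
  C[1][0] = min over k of (A[1][0] + B[0][0] = -2 + -4 = -6, A[1][1] + B[1][0] = 10 + 9 = 19) = -6 (attained at k = 0)
  C[1][1] = min over k of (A[1][0] + B[0][1] = -2 + 8 = 6, A[1][1] + B[1][1] = 10 + 0 = 10) = 6 (attained at k = 0)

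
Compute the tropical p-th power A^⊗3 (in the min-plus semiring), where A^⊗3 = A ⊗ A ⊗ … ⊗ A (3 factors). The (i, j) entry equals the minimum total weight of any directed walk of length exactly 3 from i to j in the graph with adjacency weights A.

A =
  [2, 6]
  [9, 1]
A^⊗3 =
  [6, 8]
  [11, 3]

Each entry (A^⊗3)_ij equals the minimum over all length-3 walks i = v_0 → v_1 → … → v_3 = j of Σ_t A[v_t][v_{t+1}]. For example, for (i, j) = (0, 1) we minimise over 4 possible intermediate vertex sequences; the minimum is 8, attained along the walk 0 → 1 → 1 → 1.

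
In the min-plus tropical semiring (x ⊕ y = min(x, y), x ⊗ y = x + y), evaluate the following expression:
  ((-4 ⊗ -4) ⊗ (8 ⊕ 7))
((-4 ⊗ -4) ⊗ (8 ⊕ 7)) = -1

Expand innermost to outermost. Recall ⊕ takes the minimum of its arguments and ⊗ takes their sum. Working out the expression ((-4 ⊗ -4) ⊗ (8 ⊕ 7)) gives -1.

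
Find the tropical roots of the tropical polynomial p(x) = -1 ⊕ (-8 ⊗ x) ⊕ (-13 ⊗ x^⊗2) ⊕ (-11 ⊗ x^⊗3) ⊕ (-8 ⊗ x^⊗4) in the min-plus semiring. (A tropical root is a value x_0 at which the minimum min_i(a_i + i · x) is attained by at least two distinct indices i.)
Roots: {-3, -2, 5, 7}

Each tropical root is a break point of the lower envelope of the lines y = a_i + i · x (there are 5 lines, with slopes 0, 1, ..., 4). Only the lines that attain the minimum somewhere contribute to roots; other lines are dominated. Here the surviving (envelope) indices are i = 4, i = 3, i = 2, i = 1, i = 0.
Intersections between consecutive envelope lines give the roots: for adjacent envelope indices i < j the intersection is x = (a_i − a_j) / (j − i). Reading off the sorted break points: {-3, -2, 5, 7}.
Verification: at each break x_0, at least two indices attain the minimum of min_i(a_i + i · x_0).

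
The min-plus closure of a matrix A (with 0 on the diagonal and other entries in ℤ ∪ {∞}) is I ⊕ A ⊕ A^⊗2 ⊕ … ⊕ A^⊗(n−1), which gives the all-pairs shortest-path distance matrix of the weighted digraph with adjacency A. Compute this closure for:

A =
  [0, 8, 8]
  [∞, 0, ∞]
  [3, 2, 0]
Closure =
  [0, 8, 8]
  [∞, 0, ∞]
  [3, 2, 0]

This is the Floyd-Warshall all-pairs shortest-path computation. For each intermediate vertex k = 0, 1, …, 2, update dist[i][j] ← min(dist[i][j], dist[i][k] + dist[k][j]). The final matrix gives, for each (i, j), the minimum total weight of any directed path from i to j (possibly empty when i = j).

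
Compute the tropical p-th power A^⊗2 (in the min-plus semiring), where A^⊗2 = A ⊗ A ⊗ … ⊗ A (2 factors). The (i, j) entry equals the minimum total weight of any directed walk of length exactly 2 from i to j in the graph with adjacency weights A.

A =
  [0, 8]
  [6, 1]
A^⊗2 =
  [0, 8]
  [6, 2]

Each entry (A^⊗2)_ij equals the minimum over all length-2 walks i = v_0 → v_1 → … → v_2 = j of Σ_t A[v_t][v_{t+1}]. For example, for (i, j) = (0, 1) we minimise over 2 possible intermediate vertex sequences; the minimum is 8, attained along the walk 0 → 0 → 1.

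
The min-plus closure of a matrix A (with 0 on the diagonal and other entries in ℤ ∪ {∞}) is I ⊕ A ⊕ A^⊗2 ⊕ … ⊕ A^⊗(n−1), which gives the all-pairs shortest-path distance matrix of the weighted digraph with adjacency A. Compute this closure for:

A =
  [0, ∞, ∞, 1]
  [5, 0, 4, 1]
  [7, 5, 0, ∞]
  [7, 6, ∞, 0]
Closure =
  [0, 7, 11, 1]
  [5, 0, 4, 1]
  [7, 5, 0, 6]
  [7, 6, 10, 0]

This is the Floyd-Warshall all-pairs shortest-path computation. For each intermediate vertex k = 0, 1, …, 3, update dist[i][j] ← min(dist[i][j], dist[i][k] + dist[k][j]). The final matrix gives, for each (i, j), the minimum total weight of any directed path from i to j (possibly empty when i = j).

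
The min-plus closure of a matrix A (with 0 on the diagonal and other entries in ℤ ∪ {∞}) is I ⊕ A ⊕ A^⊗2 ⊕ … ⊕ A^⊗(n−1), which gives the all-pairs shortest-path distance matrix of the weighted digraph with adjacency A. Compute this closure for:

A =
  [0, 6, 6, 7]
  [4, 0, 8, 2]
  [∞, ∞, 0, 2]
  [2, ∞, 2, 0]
Closure =
  [0, 6, 6, 7]
  [4, 0, 4, 2]
  [4, 10, 0, 2]
  [2, 8, 2, 0]

This is the Floyd-Warshall all-pairs shortest-path computation. For each intermediate vertex k = 0, 1, …, 3, update dist[i][j] ← min(dist[i][j], dist[i][k] + dist[k][j]). The final matrix gives, for each (i, j), the minimum total weight of any directed path from i to j (possibly empty when i = j).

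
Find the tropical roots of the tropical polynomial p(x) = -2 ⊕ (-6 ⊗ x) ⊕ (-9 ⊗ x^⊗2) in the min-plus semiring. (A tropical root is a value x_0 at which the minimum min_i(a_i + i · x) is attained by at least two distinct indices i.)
Roots: {3, 4}

Each tropical root is a break point of the lower envelope of the lines y = a_i + i · x (there are 3 lines, with slopes 0, 1, ..., 2). Only the lines that attain the minimum somewhere contribute to roots; other lines are dominated. Here the surviving (envelope) indices are i = 2, i = 1, i = 0.
Intersections between consecutive envelope lines give the roots: for adjacent envelope indices i < j the intersection is x = (a_i − a_j) / (j − i). Reading off the sorted break points: {3, 4}.
Verification: at each break x_0, at least two indices attain the minimum of min_i(a_i + i · x_0).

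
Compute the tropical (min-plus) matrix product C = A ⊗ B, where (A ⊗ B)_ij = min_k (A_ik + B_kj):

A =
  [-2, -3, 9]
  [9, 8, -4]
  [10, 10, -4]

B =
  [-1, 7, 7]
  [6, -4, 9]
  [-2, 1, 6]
A ⊗ B =
  [-3, -7, 5]
  [-6, -3, 2]
  [-6, -3, 2]

Apply the min-plus product entry-by-entry:
  C[0][0] = min over k of (A[0][0] + B[0][0] = -2 + -1 = -3, A[0][1] + B[1][0] = -3 + 6 = 3, A[0][2] + B[2][0] = 9 + -2 = 7) = -3 (attained at k = 0)
  C[0][1] = min over k of (A[0][0] + B[0][1] = -2 + 7 = 5, A[0][1] + B[1][1] = -3 + -4 = -7, A[0][2] + B[2][1] = 9 + 1 = 10) = -7 (attained at k = 1)
  C[0][2] = min over k of (A[0][0] + B[0][2] = -2 + 7 = 5, A[0][1] + B[1][2] = -3 + 9 = 6, A[0][2] + B[2][2] = 9 + 6 = 15) = 5 (attained at k = 0)
  C[1][0] = min over k of (A[1][0] + B[0][0] = 9 + -1 = 8, A[1][1] + B[1][0] = 8 + 6 = 14, A[1][2] + B[2][0] = -4 + -2 = -6) = -6 (attained at k = 2)
  C[1][1] = min over k of (A[1][0] + B[0][1] = 9 + 7 = 16, A[1][1] + B[1][1] = 8 + -4 = 4, A[1][2] + B[2][1] = -4 + 1 = -3) = -3 (attained at k = 2)
  C[1][2] = min over k of (A[1][0] + B[0][2] = 9 + 7 = 16, A[1][1] + B[1][2] = 8 + 9 = 17, A[1][2] + B[2][2] = -4 + 6 = 2) = 2 (attained at k = 2)
  C[2][0] = min over k of (A[2][0] + B[0][0] = 10 + -1 = 9, A[2][1] + B[1][0] = 10 + 6 = 16, A[2][2] + B[2][0] = -4 + -2 = -6) = -6 (attained at k = 2)
  C[2][1] = min over k of (A[2][0] + B[0][1] = 10 + 7 = 17, A[2][1] + B[1][1] = 10 + -4 = 6, A[2][2] + B[2][1] = -4 + 1 = -3) = -3 (attained at k = 2)
  C[2][2] = min over k of (A[2][0] + B[0][2] = 10 + 7 = 17, A[2][1] + B[1][2] = 10 + 9 = 19, A[2][2] + B[2][2] = -4 + 6 = 2) = 2 (attained at k = 2)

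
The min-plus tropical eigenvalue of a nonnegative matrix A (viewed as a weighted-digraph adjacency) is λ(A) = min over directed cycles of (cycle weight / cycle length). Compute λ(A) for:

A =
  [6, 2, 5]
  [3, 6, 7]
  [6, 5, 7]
λ(A) = 5/2

Enumerate directed cycles and compute their means (weight / length). Sample:
  cycle 0 → 0: weight = 6, length = 1, mean = 6/1 ≈ 6.000
  cycle 1 → 1: weight = 6, length = 1, mean = 6/1 ≈ 6.000
  cycle 2 → 2: weight = 7, length = 1, mean = 7/1 ≈ 7.000
  cycle 0 → 1 → 0: weight = 5, length = 2, mean = 5/2 ≈ 2.500
  cycle 0 → 2 → 0: weight = 11, length = 2, mean = 11/2 ≈ 5.500
  cycle 1 → 0 → 1: weight = 5, length = 2, mean = 5/2 ≈ 2.500
Minimum mean = 2.500, attained e.g. along the cycle 0 → 1 → 0 with weight 5 and length 2. So λ(A) = 5/2 = 5/2.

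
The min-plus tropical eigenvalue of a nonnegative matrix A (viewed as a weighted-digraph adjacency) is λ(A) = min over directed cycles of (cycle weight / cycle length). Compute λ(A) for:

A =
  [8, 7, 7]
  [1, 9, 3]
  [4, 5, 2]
λ(A) = 2

Enumerate directed cycles and compute their means (weight / length). Sample:
  cycle 0 → 0: weight = 8, length = 1, mean = 8/1 ≈ 8.000
  cycle 1 → 1: weight = 9, length = 1, mean = 9/1 ≈ 9.000
  cycle 2 → 2: weight = 2, length = 1, mean = 2/1 ≈ 2.000
  cycle 0 → 1 → 0: weight = 8, length = 2, mean = 8/2 ≈ 4.000
  cycle 0 → 2 → 0: weight = 11, length = 2, mean = 11/2 ≈ 5.500
  cycle 1 → 0 → 1: weight = 8, length = 2, mean = 8/2 ≈ 4.000
Minimum mean = 2.000, attained e.g. along the cycle 2 → 2 with weight 2 and length 1. So λ(A) = 2/1 = 2.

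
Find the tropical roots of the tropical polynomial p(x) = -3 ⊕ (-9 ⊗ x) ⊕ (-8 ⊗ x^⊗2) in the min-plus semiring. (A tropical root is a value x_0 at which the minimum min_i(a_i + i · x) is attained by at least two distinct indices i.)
Roots: {-1, 6}

Each tropical root is a break point of the lower envelope of the lines y = a_i + i · x (there are 3 lines, with slopes 0, 1, ..., 2). Only the lines that attain the minimum somewhere contribute to roots; other lines are dominated. Here the surviving (envelope) indices are i = 2, i = 1, i = 0.
Intersections between consecutive envelope lines give the roots: for adjacent envelope indices i < j the intersection is x = (a_i − a_j) / (j − i). Reading off the sorted break points: {-1, 6}.
Verification: at each break x_0, at least two indices attain the minimum of min_i(a_i + i · x_0).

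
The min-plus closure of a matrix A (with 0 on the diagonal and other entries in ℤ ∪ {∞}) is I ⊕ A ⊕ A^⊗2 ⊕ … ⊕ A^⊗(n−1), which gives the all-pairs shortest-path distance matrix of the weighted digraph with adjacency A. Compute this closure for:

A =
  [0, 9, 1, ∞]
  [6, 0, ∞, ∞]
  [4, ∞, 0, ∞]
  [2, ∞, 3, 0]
Closure =
  [0, 9, 1, ∞]
  [6, 0, 7, ∞]
  [4, 13, 0, ∞]
  [2, 11, 3, 0]

This is the Floyd-Warshall all-pairs shortest-path computation. For each intermediate vertex k = 0, 1, …, 3, update dist[i][j] ← min(dist[i][j], dist[i][k] + dist[k][j]). The final matrix gives, for each (i, j), the minimum total weight of any directed path from i to j (possibly empty when i = j).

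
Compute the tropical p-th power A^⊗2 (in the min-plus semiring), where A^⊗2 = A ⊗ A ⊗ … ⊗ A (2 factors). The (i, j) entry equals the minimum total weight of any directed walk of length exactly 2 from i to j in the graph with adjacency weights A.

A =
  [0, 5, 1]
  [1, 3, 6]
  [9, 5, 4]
A^⊗2 =
  [0, 5, 1]
  [1, 6, 2]
  [6, 8, 8]

Each entry (A^⊗2)_ij equals the minimum over all length-2 walks i = v_0 → v_1 → … → v_2 = j of Σ_t A[v_t][v_{t+1}]. For example, for (i, j) = (0, 2) we minimise over 3 possible intermediate vertex sequences; the minimum is 1, attained along the walk 0 → 0 → 2.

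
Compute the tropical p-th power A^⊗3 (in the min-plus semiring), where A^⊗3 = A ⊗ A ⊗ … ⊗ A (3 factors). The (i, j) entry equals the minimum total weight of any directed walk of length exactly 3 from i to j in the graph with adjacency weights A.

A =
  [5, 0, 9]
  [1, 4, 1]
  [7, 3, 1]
A^⊗3 =
  [5, 1, 2]
  [2, 5, 2]
  [5, 4, 3]

Each entry (A^⊗3)_ij equals the minimum over all length-3 walks i = v_0 → v_1 → … → v_3 = j of Σ_t A[v_t][v_{t+1}]. For example, for (i, j) = (0, 2) we minimise over 9 possible intermediate vertex sequences; the minimum is 2, attained along the walk 0 → 1 → 2 → 2.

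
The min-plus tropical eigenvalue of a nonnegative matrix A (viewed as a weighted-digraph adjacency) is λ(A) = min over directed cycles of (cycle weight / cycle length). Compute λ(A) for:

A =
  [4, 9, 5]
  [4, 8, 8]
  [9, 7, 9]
λ(A) = 4

Enumerate directed cycles and compute their means (weight / length). Sample:
  cycle 0 → 0: weight = 4, length = 1, mean = 4/1 ≈ 4.000
  cycle 1 → 1: weight = 8, length = 1, mean = 8/1 ≈ 8.000
  cycle 2 → 2: weight = 9, length = 1, mean = 9/1 ≈ 9.000
  cycle 0 → 1 → 0: weight = 13, length = 2, mean = 13/2 ≈ 6.500
  cycle 0 → 2 → 0: weight = 14, length = 2, mean = 14/2 ≈ 7.000
  cycle 1 → 0 → 1: weight = 13, length = 2, mean = 13/2 ≈ 6.500
Minimum mean = 4.000, attained e.g. along the cycle 0 → 0 with weight 4 and length 1. So λ(A) = 4/1 = 4.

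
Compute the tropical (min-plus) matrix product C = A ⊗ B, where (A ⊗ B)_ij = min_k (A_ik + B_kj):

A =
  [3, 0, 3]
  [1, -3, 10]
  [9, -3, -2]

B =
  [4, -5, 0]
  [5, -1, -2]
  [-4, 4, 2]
A ⊗ B =
  [-1, -2, -2]
  [2, -4, -5]
  [-6, -4, -5]

Apply the min-plus product entry-by-entry:
  C[0][0] = min over k of (A[0][0] + B[0][0] = 3 + 4 = 7, A[0][1] + B[1][0] = 0 + 5 = 5, A[0][2] + B[2][0] = 3 + -4 = -1) = -1 (attained at k = 2)
  C[0][1] = min over k of (A[0][0] + B[0][1] = 3 + -5 = -2, A[0][1] + B[1][1] = 0 + -1 = -1, A[0][2] + B[2][1] = 3 + 4 = 7) = -2 (attained at k = 0)
  C[0][2] = min over k of (A[0][0] + B[0][2] = 3 + 0 = 3, A[0][1] + B[1][2] = 0 + -2 = -2, A[0][2] + B[2][2] = 3 + 2 = 5) = -2 (attained at k = 1)
  C[1][0] = min over k of (A[1][0] + B[0][0] = 1 + 4 = 5, A[1][1] + B[1][0] = -3 + 5 = 2, A[1][2] + B[2][0] = 10 + -4 = 6) = 2 (attained at k = 1)
  C[1][1] = min over k of (A[1][0] + B[0][1] = 1 + -5 = -4, A[1][1] + B[1][1] = -3 + -1 = -4, A[1][2] + B[2][1] = 10 + 4 = 14) = -4 (attained at k = 0)
  C[1][2] = min over k of (A[1][0] + B[0][2] = 1 + 0 = 1, A[1][1] + B[1][2] = -3 + -2 = -5, A[1][2] + B[2][2] = 10 + 2 = 12) = -5 (attained at k = 1)
  C[2][0] = min over k of (A[2][0] + B[0][0] = 9 + 4 = 13, A[2][1] + B[1][0] = -3 + 5 = 2, A[2][2] + B[2][0] = -2 + -4 = -6) = -6 (attained at k = 2)
  C[2][1] = min over k of (A[2][0] + B[0][1] = 9 + -5 = 4, A[2][1] + B[1][1] = -3 + -1 = -4, A[2][2] + B[2][1] = -2 + 4 = 2) = -4 (attained at k = 1)
  C[2][2] = min over k of (A[2][0] + B[0][2] = 9 + 0 = 9, A[2][1] + B[1][2] = -3 + -2 = -5, A[2][2] + B[2][2] = -2 + 2 = 0) = -5 (attained at k = 1)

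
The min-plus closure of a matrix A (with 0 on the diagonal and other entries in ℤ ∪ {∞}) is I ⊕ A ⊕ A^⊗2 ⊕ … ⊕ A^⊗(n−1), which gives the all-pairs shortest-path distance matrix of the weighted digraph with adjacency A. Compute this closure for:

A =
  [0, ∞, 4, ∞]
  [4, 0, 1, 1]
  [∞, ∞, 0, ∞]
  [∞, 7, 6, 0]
Closure =
  [0, ∞, 4, ∞]
  [4, 0, 1, 1]
  [∞, ∞, 0, ∞]
  [11, 7, 6, 0]

This is the Floyd-Warshall all-pairs shortest-path computation. For each intermediate vertex k = 0, 1, …, 3, update dist[i][j] ← min(dist[i][j], dist[i][k] + dist[k][j]). The final matrix gives, for each (i, j), the minimum total weight of any directed path from i to j (possibly empty when i = j).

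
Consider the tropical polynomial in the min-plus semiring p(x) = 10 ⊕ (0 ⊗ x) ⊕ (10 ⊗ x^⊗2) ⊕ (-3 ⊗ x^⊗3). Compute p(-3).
p(-3) = -12

A tropical monomial a ⊗ x^⊗i evaluates to a + i · x. Evaluating each term at x = -3:
  Term 0 contributes 10 + 0 · -3 = 10
  Term 1 contributes 0 + 1 · -3 = -3
  Term 2 contributes 10 + 2 · -3 = 4
  Term 3 contributes -3 + 3 · -3 = -12
p(-3) = ⊕ of these = min[10, -3, 4, -12] = -12.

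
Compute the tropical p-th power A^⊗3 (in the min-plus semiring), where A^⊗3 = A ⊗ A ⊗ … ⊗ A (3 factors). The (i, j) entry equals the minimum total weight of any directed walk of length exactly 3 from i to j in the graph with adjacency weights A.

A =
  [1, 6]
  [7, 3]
A^⊗3 =
  [3, 8]
  [9, 9]

Each entry (A^⊗3)_ij equals the minimum over all length-3 walks i = v_0 → v_1 → … → v_3 = j of Σ_t A[v_t][v_{t+1}]. For example, for (i, j) = (0, 1) we minimise over 4 possible intermediate vertex sequences; the minimum is 8, attained along the walk 0 → 0 → 0 → 1.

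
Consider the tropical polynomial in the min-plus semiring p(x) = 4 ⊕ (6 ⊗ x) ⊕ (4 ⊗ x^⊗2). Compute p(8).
p(8) = 4

A tropical monomial a ⊗ x^⊗i evaluates to a + i · x. Evaluating each term at x = 8:
  Term 0 contributes 4 + 0 · 8 = 4
  Term 1 contributes 6 + 1 · 8 = 14
  Term 2 contributes 4 + 2 · 8 = 20
p(8) = ⊕ of these = min[4, 14, 20] = 4.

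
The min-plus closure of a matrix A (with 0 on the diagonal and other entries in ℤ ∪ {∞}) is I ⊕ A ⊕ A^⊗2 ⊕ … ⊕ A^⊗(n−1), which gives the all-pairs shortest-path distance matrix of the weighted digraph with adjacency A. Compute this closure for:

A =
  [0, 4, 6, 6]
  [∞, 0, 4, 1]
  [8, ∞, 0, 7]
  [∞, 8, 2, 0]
Closure =
  [0, 4, 6, 5]
  [11, 0, 3, 1]
  [8, 12, 0, 7]
  [10, 8, 2, 0]

This is the Floyd-Warshall all-pairs shortest-path computation. For each intermediate vertex k = 0, 1, …, 3, update dist[i][j] ← min(dist[i][j], dist[i][k] + dist[k][j]). The final matrix gives, for each (i, j), the minimum total weight of any directed path from i to j (possibly empty when i = j).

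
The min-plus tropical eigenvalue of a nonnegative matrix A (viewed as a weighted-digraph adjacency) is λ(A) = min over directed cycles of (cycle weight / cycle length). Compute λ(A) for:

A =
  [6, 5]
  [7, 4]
λ(A) = 4

Enumerate directed cycles and compute their means (weight / length). Sample:
  cycle 0 → 0: weight = 6, length = 1, mean = 6/1 ≈ 6.000
  cycle 1 → 1: weight = 4, length = 1, mean = 4/1 ≈ 4.000
  cycle 0 → 1 → 0: weight = 12, length = 2, mean = 12/2 ≈ 6.000
  cycle 1 → 0 → 1: weight = 12, length = 2, mean = 12/2 ≈ 6.000
Minimum mean = 4.000, attained e.g. along the cycle 1 → 1 with weight 4 and length 1. So λ(A) = 4/1 = 4.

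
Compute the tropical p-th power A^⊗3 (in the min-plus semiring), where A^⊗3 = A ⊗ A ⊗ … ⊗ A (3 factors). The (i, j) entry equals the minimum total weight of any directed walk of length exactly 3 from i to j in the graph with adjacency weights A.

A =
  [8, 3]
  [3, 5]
A^⊗3 =
  [11, 9]
  [9, 11]

Each entry (A^⊗3)_ij equals the minimum over all length-3 walks i = v_0 → v_1 → … → v_3 = j of Σ_t A[v_t][v_{t+1}]. For example, for (i, j) = (0, 1) we minimise over 4 possible intermediate vertex sequences; the minimum is 9, attained along the walk 0 → 1 → 0 → 1.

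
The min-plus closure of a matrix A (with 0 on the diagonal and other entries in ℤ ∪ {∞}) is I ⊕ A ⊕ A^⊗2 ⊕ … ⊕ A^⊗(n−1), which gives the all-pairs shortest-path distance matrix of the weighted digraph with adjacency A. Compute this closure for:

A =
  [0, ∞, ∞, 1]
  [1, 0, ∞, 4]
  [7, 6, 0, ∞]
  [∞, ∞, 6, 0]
Closure =
  [0, 13, 7, 1]
  [1, 0, 8, 2]
  [7, 6, 0, 8]
  [13, 12, 6, 0]

This is the Floyd-Warshall all-pairs shortest-path computation. For each intermediate vertex k = 0, 1, …, 3, update dist[i][j] ← min(dist[i][j], dist[i][k] + dist[k][j]). The final matrix gives, for each (i, j), the minimum total weight of any directed path from i to j (possibly empty when i = j).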